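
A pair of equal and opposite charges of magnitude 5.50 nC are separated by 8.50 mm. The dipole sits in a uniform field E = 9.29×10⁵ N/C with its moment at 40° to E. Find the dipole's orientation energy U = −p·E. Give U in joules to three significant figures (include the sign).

U ≈ -3.33×10⁻⁵ J

Dipole moment p = qd = (5.50×10⁻⁹ C)(0.00850 m) = 4.675×10⁻¹¹ C·m.
U = −p·E = −pE cosθ.
U = −(4.675×10⁻¹¹)(9.29×10⁵)·cos40° = -3.327×10⁻⁵ J.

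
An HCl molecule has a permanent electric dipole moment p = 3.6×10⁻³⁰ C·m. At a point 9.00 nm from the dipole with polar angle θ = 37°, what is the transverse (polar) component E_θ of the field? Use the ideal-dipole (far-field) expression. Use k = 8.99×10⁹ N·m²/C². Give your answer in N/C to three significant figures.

E_θ ≈ 2.67×10⁴ N/C

For a dipole, E_θ = (kp sinθ)/r³.
kp/r³ = (8.99×10⁹)(3.60×10⁻³⁰)/(9.00×10⁻⁹)³ = 4.440×10⁴ N/C.
E_θ = 4.440×10⁴·sin37° = 2.672×10⁴ N/C.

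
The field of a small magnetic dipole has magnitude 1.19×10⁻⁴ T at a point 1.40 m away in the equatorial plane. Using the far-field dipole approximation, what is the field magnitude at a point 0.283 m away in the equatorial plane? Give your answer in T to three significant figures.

Dipole fields scale as 1/r³ in the far field; the geometry is the same at both points.
B₂ = B₁ · (r₁/r₂)³ = 1.19×10⁻⁴ · (1.40/0.283)³.
(r₁/r₂)³ = (4.947)³ = 121.1.
B₂ ≈ 0.01441 T.

B ≈ 0.0144 T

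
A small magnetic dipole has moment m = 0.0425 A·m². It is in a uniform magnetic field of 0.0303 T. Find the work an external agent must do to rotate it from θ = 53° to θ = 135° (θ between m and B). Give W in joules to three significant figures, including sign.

W_ext = ΔU = −mB cosθ₂ + mB cosθ₁ = mB(cosθ₁ − cosθ₂).
W = (0.0425)(0.0303)·(cos53° − cos135°) = (0.001288)·(+1.3089) = 0.001686 J.

W ≈ 0.00169 J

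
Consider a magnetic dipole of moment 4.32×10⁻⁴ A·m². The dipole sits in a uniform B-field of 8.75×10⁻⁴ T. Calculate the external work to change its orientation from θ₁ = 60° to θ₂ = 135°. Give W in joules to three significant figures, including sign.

W ≈ 4.56×10⁻⁷ J

W_ext = ΔU = −mB cosθ₂ + mB cosθ₁ = mB(cosθ₁ − cosθ₂).
W = (4.32×10⁻⁴)(8.75×10⁻⁴)·(cos60° − cos135°) = (3.780×10⁻⁷)·(+1.2071) = 4.563×10⁻⁷ J.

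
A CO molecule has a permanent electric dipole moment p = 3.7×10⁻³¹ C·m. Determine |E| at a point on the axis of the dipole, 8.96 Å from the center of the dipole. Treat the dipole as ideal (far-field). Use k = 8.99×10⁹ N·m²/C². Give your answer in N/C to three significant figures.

On the dipole axis E = 2kp/r³.
E = 2·(8.99×10⁹)(3.70×10⁻³¹) / (8.96×10⁻¹⁰)³ = 9.248×10⁶ N/C.

E ≈ 9.25×10⁶ N/C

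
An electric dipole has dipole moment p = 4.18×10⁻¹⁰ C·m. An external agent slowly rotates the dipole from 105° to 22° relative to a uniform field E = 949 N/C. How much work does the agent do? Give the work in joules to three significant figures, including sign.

W ≈ -4.70×10⁻⁷ J

W_ext = ΔU = U(θ₂) − U(θ₁) = −pE cosθ₂ − (−pE cosθ₁) = pE(cosθ₁ − cosθ₂).
W = (4.18×10⁻¹⁰)(949)·(cos105° − cos22°) = (3.967×10⁻⁷)·(-1.1860) = -4.705×10⁻⁷ J.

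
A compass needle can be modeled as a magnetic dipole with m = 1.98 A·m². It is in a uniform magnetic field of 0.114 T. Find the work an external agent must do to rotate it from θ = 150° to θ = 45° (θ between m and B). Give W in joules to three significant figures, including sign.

W ≈ -0.355 J

W_ext = ΔU = −mB cosθ₂ + mB cosθ₁ = mB(cosθ₁ − cosθ₂).
W = (1.98)(0.114)·(cos150° − cos45°) = (0.2257)·(-1.5731) = -0.3551 J.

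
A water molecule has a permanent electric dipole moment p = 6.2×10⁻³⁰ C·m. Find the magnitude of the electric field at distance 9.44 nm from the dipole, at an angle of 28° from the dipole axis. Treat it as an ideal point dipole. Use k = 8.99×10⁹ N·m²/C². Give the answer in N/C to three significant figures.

At angle θ the dipole field magnitude is E = (kp/r³)·√(1 + 3cos²θ).
kp/r³ = (8.99×10⁹)(6.20×10⁻³⁰) / (9.44×10⁻⁹)³ = 6.626×10⁴ N/C.
√(1 + 3cos²28°) = √(1 + 3·0.7796) = √3.3388 ≈ 1.8272.
E ≈ 6.626×10⁴ × 1.827 = 1.211×10⁵ N/C.

E ≈ 1.21×10⁵ N/C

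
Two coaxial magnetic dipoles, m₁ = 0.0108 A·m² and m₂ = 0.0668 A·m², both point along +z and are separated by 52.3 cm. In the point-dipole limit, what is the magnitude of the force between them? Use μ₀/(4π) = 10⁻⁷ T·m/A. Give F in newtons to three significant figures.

On-axis B of dipole 1: B = (μ₀/4π)·2m₁/r³. Force on dipole 2: F = m₂·dB/dr.
dB/dr = −(μ₀/4π)·6m₁/r⁴, so |F| = (μ₀/4π)·6m₁m₂/r⁴.
F = 6(10⁻⁷)(0.0108)(0.0668)/(0.523)⁴ = 5.786×10⁻⁹ N.

F ≈ 5.79×10⁻⁹ N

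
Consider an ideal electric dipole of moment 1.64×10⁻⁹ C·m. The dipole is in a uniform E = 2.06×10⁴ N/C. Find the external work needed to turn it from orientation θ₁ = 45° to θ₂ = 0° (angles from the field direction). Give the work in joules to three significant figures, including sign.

W_ext = ΔU = U(θ₂) − U(θ₁) = −pE cosθ₂ − (−pE cosθ₁) = pE(cosθ₁ − cosθ₂).
W = (1.64×10⁻⁹)(2.06×10⁴)·(cos45° − cos0°) = (3.378×10⁻⁵)·(-0.2929) = -9.895×10⁻⁶ J.

W ≈ -9.90×10⁻⁶ J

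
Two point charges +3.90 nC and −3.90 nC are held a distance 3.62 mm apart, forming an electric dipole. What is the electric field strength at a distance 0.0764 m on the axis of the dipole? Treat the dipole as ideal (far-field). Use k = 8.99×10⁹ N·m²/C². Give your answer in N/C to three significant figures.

E ≈ 569 N/C

Dipole moment p = qd = (3.90×10⁻⁹ C)(0.00362 m) = 1.412×10⁻¹¹ C·m.
On the dipole axis E = 2kp/r³.
E = 2·(8.99×10⁹)(1.412×10⁻¹¹) / (0.0764)³ = 569.3 N/C.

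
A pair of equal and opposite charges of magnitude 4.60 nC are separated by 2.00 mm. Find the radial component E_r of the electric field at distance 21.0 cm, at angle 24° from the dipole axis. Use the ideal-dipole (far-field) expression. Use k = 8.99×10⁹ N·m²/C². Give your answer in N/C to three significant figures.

E_r ≈ 16.3 N/C

Dipole moment p = qd = (4.60×10⁻⁹ C)(0.00200 m) = 9.20×10⁻¹² C·m.
For a dipole, E_r = (2kp cosθ)/r³.
kp/r³ = (8.99×10⁹)(9.20×10⁻¹²)/(0.210)³ = 8.931 N/C.
E_r = 2·8.931·cos24° = 16.32 N/C.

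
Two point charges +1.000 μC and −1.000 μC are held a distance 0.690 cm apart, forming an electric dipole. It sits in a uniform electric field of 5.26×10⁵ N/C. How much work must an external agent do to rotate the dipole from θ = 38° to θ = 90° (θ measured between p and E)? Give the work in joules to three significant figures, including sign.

Dipole moment p = qd = (1.00×10⁻⁶ C)(0.00690 m) = 6.90×10⁻⁹ C·m.
W_ext = ΔU = U(θ₂) − U(θ₁) = −pE cosθ₂ − (−pE cosθ₁) = pE(cosθ₁ − cosθ₂).
W = (6.90×10⁻⁹)(5.26×10⁵)·(cos38° − cos90°) = (0.003629)·(+0.7880) = 0.002860 J.

W ≈ 0.00286 J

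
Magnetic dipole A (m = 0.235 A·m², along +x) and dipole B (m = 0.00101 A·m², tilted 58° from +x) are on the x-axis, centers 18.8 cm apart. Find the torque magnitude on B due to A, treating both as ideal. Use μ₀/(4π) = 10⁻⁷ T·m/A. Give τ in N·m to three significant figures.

Dipole B is on the axis of dipole A, so B₁ there is axial: B₁ = (μ₀/4π)·2m₁/r³ along +x.
B₁ = 2(10⁻⁷)(0.235)/(0.188)³ = 7.073×10⁻⁶ T.
τ = m₂ B₁ sinθ.
τ = (0.00101)(7.073×10⁻⁶)·sin58° = 6.059×10⁻⁹ N·m.

τ ≈ 6.06×10⁻⁹ N·m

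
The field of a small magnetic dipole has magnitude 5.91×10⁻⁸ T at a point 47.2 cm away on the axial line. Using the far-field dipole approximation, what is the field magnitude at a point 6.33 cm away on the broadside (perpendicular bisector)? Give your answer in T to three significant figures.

Dipole fields scale as 1/r³ in the far field.
The axial field is twice the equatorial field at the same r, so the geometry factor is 1/2.
B₂ = B₁ · (1/2) · (r₁/r₂)³ = 5.91×10⁻⁸ · 0.5 · (47.2/6.33)³.
(r₁/r₂)³ = (7.457)³ = 414.6.
B₂ ≈ 1.225×10⁻⁵ T.

B ≈ 1.23×10⁻⁵ T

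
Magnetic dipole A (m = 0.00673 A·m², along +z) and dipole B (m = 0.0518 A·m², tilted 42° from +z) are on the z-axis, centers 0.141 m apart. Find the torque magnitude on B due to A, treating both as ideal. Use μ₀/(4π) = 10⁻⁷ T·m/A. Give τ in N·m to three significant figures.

Dipole B is on the axis of dipole A, so B₁ there is axial: B₁ = (μ₀/4π)·2m₁/r³ along +z.
B₁ = 2(10⁻⁷)(0.00673)/(0.141)³ = 4.802×10⁻⁷ T.
τ = m₂ B₁ sinθ.
τ = (0.0518)(4.802×10⁻⁷)·sin42° = 1.664×10⁻⁸ N·m.

τ ≈ 1.66×10⁻⁸ N·m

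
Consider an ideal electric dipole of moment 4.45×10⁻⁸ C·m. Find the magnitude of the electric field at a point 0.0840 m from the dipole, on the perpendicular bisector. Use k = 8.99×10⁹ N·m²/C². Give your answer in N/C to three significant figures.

E ≈ 6.75×10⁵ N/C

In the equatorial plane E = kp/r³.
E = (8.99×10⁹)(4.45×10⁻⁸) / (0.0840)³ = 6.750×10⁵ N/C.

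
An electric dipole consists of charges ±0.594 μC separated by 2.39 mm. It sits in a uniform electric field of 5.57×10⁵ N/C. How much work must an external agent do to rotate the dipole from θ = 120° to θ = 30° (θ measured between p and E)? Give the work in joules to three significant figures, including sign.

W ≈ -0.00108 J

Dipole moment p = qd = (5.94×10⁻⁷ C)(0.00239 m) = 1.42×10⁻⁹ C·m.
W_ext = ΔU = U(θ₂) − U(θ₁) = −pE cosθ₂ − (−pE cosθ₁) = pE(cosθ₁ − cosθ₂).
W = (1.42×10⁻⁹)(5.57×10⁵)·(cos120° − cos30°) = (7.909×10⁻⁴)·(-1.3660) = -0.001080 J.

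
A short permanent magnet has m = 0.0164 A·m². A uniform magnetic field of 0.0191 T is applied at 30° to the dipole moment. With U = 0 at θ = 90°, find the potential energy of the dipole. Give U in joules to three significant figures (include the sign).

U ≈ -2.71×10⁻⁴ J

U = −m·B = −mB cosθ.
U = −(0.0164)(0.0191)·cos30° = -2.713×10⁻⁴ J.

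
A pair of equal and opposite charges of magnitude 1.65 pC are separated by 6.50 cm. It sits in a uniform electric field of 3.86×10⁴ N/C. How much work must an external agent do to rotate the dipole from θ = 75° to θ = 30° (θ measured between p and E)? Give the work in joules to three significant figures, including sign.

Dipole moment p = qd = (1.65×10⁻¹² C)(0.0650 m) = 1.073×10⁻¹³ C·m.
W_ext = ΔU = U(θ₂) − U(θ₁) = −pE cosθ₂ − (−pE cosθ₁) = pE(cosθ₁ − cosθ₂).
W = (1.073×10⁻¹³)(3.86×10⁴)·(cos75° − cos30°) = (4.142×10⁻⁹)·(-0.6072) = -2.515×10⁻⁹ J.

W ≈ -2.51×10⁻⁹ J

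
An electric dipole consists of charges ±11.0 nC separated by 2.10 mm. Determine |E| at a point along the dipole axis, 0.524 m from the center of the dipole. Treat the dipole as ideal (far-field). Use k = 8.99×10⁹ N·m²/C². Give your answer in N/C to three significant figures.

Dipole moment p = qd = (1.10×10⁻⁸ C)(0.00210 m) = 2.31×10⁻¹¹ C·m.
On the dipole axis E = 2kp/r³.
E = 2·(8.99×10⁹)(2.31×10⁻¹¹) / (0.524)³ = 2.887 N/C.

E ≈ 2.89 N/C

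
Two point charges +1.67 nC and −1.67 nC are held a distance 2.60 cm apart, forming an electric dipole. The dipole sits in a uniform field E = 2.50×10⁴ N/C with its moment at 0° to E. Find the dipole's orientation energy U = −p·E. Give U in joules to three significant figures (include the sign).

Dipole moment p = qd = (1.67×10⁻⁹ C)(0.0260 m) = 4.342×10⁻¹¹ C·m.
U = −p·E = −pE cosθ.
U = −(4.342×10⁻¹¹)(2.50×10⁴)·cos0° = -1.086×10⁻⁶ J.

U ≈ -1.09×10⁻⁶ J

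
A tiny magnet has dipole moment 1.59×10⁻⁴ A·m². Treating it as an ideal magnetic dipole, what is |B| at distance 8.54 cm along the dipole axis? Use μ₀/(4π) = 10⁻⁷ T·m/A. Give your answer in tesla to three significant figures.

B ≈ 5.11×10⁻⁸ T

On axis B = (μ₀/4π)·2m/r³.
B = 2·(10⁻⁷)·(1.59×10⁻⁴) / (0.0854)³ = 5.106×10⁻⁸ T.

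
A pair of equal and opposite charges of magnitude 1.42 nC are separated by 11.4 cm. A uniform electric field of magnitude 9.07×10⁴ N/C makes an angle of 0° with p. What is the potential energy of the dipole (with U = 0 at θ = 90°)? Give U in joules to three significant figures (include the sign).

U ≈ -1.47×10⁻⁵ J

Dipole moment p = qd = (1.42×10⁻⁹ C)(0.114 m) = 1.619×10⁻¹⁰ C·m.
U = −p·E = −pE cosθ.
U = −(1.619×10⁻¹⁰)(9.07×10⁴)·cos0° = -1.468×10⁻⁵ J.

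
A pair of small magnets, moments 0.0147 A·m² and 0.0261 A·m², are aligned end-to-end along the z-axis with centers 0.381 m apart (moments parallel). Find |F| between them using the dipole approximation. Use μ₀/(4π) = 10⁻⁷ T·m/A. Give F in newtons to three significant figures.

F ≈ 1.09×10⁻⁸ N

On-axis B of dipole 1: B = (μ₀/4π)·2m₁/r³. Force on dipole 2: F = m₂·dB/dr.
dB/dr = −(μ₀/4π)·6m₁/r⁴, so |F| = (μ₀/4π)·6m₁m₂/r⁴.
F = 6(10⁻⁷)(0.0147)(0.0261)/(0.381)⁴ = 1.092×10⁻⁸ N.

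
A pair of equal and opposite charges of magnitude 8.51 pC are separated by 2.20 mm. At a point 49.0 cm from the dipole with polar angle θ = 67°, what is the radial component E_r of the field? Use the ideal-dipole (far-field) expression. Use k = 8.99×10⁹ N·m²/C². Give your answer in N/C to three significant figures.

E_r ≈ 0.00112 N/C

Dipole moment p = qd = (8.51×10⁻¹² C)(0.00220 m) = 1.872×10⁻¹⁴ C·m.
For a dipole, E_r = (2kp cosθ)/r³.
kp/r³ = (8.99×10⁹)(1.872×10⁻¹⁴)/(0.490)³ = 0.001430 N/C.
E_r = 2·0.001430·cos67° = 0.001118 N/C.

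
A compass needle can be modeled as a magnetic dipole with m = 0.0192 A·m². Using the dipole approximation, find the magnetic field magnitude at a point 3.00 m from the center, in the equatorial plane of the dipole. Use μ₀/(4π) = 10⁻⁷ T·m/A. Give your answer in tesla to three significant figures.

B ≈ 7.11×10⁻¹¹ T

In the equatorial plane B = (μ₀/4π)·m/r³ (half the axial value).
B = (10⁻⁷)·(0.0192) / (3.00)³ = 7.111×10⁻¹¹ T.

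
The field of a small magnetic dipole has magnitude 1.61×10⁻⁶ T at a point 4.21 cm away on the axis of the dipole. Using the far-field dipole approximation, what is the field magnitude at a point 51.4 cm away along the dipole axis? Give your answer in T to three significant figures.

B ≈ 8.85×10⁻¹⁰ T

Dipole fields scale as 1/r³ in the far field; the geometry is the same at both points.
B₂ = B₁ · (r₁/r₂)³ = 1.61×10⁻⁶ · (4.21/51.4)³.
(r₁/r₂)³ = (0.08191)³ = 0.0005495.
B₂ ≈ 8.847×10⁻¹⁰ T.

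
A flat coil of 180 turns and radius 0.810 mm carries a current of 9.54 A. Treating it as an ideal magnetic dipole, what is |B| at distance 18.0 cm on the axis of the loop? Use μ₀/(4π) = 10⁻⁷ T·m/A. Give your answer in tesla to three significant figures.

m = NIA = NIπa² = 180·(9.54)·π·(8.10×10⁻⁴)² = 0.003539 A·m².
On axis B = (μ₀/4π)·2m/r³.
B = 2·(10⁻⁷)·(0.003539) / (0.180)³ = 1.214×10⁻⁷ T.

B ≈ 1.21×10⁻⁷ T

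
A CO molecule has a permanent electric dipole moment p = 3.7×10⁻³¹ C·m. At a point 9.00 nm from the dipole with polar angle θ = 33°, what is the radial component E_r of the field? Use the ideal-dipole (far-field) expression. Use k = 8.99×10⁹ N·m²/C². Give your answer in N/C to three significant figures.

For a dipole, E_r = (2kp cosθ)/r³.
kp/r³ = (8.99×10⁹)(3.70×10⁻³¹)/(9.00×10⁻⁹)³ = 4563 N/C.
E_r = 2·4563·cos33° = 7653 N/C.

E_r ≈ 7650 N/C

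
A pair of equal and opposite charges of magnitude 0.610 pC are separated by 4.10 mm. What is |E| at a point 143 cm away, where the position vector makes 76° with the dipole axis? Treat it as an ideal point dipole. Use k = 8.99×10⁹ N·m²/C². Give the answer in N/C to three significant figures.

E ≈ 8.34×10⁻⁶ N/C

Dipole moment p = qd = (6.10×10⁻¹³ C)(0.00410 m) = 2.501×10⁻¹⁵ C·m.
At angle θ the dipole field magnitude is E = (kp/r³)·√(1 + 3cos²θ).
kp/r³ = (8.99×10⁹)(2.501×10⁻¹⁵) / (1.43)³ = 7.689×10⁻⁶ N/C.
√(1 + 3cos²76°) = √(1 + 3·0.0585) = √1.1756 ≈ 1.0842.
E ≈ 7.689×10⁻⁶ × 1.084 = 8.337×10⁻⁶ N/C.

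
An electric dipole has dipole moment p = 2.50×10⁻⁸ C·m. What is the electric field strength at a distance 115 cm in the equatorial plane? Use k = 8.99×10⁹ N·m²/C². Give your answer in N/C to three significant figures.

In the equatorial plane E = kp/r³.
E = (8.99×10⁹)(2.50×10⁻⁸) / (1.15)³ = 147.8 N/C.

E ≈ 148 N/C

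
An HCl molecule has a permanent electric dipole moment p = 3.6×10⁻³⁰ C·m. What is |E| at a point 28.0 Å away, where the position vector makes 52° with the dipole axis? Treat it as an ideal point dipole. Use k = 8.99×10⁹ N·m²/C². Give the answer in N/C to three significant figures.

E ≈ 2.16×10⁶ N/C

At angle θ the dipole field magnitude is E = (kp/r³)·√(1 + 3cos²θ).
kp/r³ = (8.99×10⁹)(3.60×10⁻³⁰) / (2.80×10⁻⁹)³ = 1.474×10⁶ N/C.
√(1 + 3cos²52°) = √(1 + 3·0.3790) = √2.1371 ≈ 1.4619.
E ≈ 1.474×10⁶ × 1.462 = 2.155×10⁶ N/C.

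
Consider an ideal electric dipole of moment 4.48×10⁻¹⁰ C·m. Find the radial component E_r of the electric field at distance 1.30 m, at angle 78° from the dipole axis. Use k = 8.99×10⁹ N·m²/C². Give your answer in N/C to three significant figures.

E_r ≈ 0.762 N/C

For a dipole, E_r = (2kp cosθ)/r³.
kp/r³ = (8.99×10⁹)(4.48×10⁻¹⁰)/(1.30)³ = 1.833 N/C.
E_r = 2·1.833·cos78° = 0.7623 N/C.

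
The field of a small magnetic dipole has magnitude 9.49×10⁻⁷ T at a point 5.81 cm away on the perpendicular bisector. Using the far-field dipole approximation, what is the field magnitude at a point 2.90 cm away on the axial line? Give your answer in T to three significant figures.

Dipole fields scale as 1/r³ in the far field.
The axial field is twice the equatorial field at the same r, so the geometry factor is 2/1.
B₂ = B₁ · (2/1) · (r₁/r₂)³ = 9.49×10⁻⁷ · 2 · (5.81/2.90)³.
(r₁/r₂)³ = (2.003)³ = 8.041.
B₂ ≈ 1.526×10⁻⁵ T.

B ≈ 1.53×10⁻⁵ T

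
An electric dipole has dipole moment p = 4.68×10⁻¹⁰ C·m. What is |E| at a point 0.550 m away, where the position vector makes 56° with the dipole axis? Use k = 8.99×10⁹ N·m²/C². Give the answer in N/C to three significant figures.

E ≈ 35.2 N/C

At angle θ the dipole field magnitude is E = (kp/r³)·√(1 + 3cos²θ).
kp/r³ = (8.99×10⁹)(4.68×10⁻¹⁰) / (0.550)³ = 25.29 N/C.
√(1 + 3cos²56°) = √(1 + 3·0.3127) = √1.9381 ≈ 1.3922.
E ≈ 25.29 × 1.392 = 35.21 N/C.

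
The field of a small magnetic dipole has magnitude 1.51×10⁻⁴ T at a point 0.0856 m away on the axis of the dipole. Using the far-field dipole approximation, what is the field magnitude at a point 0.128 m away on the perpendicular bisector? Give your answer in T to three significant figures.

B ≈ 2.26×10⁻⁵ T

Dipole fields scale as 1/r³ in the far field.
The axial field is twice the equatorial field at the same r, so the geometry factor is 1/2.
B₂ = B₁ · (1/2) · (r₁/r₂)³ = 1.51×10⁻⁴ · 0.5 · (0.0856/0.128)³.
(r₁/r₂)³ = (0.6687)³ = 0.2991.
B₂ ≈ 2.258×10⁻⁵ T.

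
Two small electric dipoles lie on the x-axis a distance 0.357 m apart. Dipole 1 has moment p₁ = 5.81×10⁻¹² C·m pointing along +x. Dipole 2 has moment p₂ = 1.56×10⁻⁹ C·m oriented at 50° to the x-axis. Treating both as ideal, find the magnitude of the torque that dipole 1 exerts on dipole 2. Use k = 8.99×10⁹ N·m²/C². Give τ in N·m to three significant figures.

The second dipole sits on the axis of the first, so the field there is axial: E₁ = 2kp₁/r³ along +x.
E₁ = 2(8.99×10⁹)(5.81×10⁻¹²)/(0.357)³ = 2.296 N/C.
Torque on the second dipole: τ = p₂ E₁ sinθ.
τ = (1.56×10⁻⁹)(2.296)·sin50° = 2.744×10⁻⁹ N·m.

τ ≈ 2.74×10⁻⁹ N·m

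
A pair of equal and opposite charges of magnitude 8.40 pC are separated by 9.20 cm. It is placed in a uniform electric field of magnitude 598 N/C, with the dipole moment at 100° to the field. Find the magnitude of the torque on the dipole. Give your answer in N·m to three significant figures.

Dipole moment p = qd = (8.40×10⁻¹² C)(0.0920 m) = 7.728×10⁻¹³ C·m.
Torque on an electric dipole: τ = pE sinθ.
τ = (7.728×10⁻¹³)(598)·sin100° = 4.551×10⁻¹⁰ N·m.

τ ≈ 4.55×10⁻¹⁰ N·m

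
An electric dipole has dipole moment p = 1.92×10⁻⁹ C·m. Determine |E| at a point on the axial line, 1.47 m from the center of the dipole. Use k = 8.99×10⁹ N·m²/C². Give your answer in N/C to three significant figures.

On the dipole axis E = 2kp/r³.
E = 2·(8.99×10⁹)(1.92×10⁻⁹) / (1.47)³ = 10.87 N/C.

E ≈ 10.9 N/C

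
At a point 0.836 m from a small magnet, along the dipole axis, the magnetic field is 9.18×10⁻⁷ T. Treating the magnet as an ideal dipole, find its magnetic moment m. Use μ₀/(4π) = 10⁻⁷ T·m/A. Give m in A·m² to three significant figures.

m ≈ 2.68 A·m²

On axis B = (μ₀/4π)·2m/r³, so m = Br³·4π/(μ₀·2).
m = (9.18×10⁻⁷)·(0.836)³ / (2·10⁻⁷) = 2.682 A·m².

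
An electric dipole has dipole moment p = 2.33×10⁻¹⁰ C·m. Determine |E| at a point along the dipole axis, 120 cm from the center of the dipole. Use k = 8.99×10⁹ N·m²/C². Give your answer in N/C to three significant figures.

E ≈ 2.42 N/C

On the dipole axis E = 2kp/r³.
E = 2·(8.99×10⁹)(2.33×10⁻¹⁰) / (1.20)³ = 2.424 N/C.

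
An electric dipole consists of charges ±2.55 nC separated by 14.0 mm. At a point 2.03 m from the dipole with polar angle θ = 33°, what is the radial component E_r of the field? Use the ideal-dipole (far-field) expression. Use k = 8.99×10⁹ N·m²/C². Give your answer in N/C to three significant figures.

Dipole moment p = qd = (2.55×10⁻⁹ C)(0.0140 m) = 3.57×10⁻¹¹ C·m.
For a dipole, E_r = (2kp cosθ)/r³.
kp/r³ = (8.99×10⁹)(3.57×10⁻¹¹)/(2.03)³ = 0.03837 N/C.
E_r = 2·0.03837·cos33° = 0.06435 N/C.

E_r ≈ 0.0644 N/C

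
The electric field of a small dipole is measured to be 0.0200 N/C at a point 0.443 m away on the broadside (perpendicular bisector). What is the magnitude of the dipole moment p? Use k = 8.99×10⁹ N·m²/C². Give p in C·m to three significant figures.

p ≈ 1.93×10⁻¹³ C·m

In the equatorial plane E = kp/r³, so p = Er³/(k).
p = (0.0200)·(0.443)³ / (8.99×10⁹) = 1.934×10⁻¹³ C·m.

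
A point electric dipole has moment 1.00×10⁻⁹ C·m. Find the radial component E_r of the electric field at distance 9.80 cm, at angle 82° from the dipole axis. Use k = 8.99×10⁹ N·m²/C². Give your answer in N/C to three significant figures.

For a dipole, E_r = (2kp cosθ)/r³.
kp/r³ = (8.99×10⁹)(1.00×10⁻⁹)/(0.0980)³ = 9552 N/C.
E_r = 2·9552·cos82° = 2659 N/C.

E_r ≈ 2660 N/C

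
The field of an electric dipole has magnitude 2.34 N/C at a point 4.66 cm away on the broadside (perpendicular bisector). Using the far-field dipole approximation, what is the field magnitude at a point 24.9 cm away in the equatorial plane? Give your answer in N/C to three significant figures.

Dipole fields scale as 1/r³ in the far field; the geometry is the same at both points.
E₂ = E₁ · (r₁/r₂)³ = 2.34 · (4.66/24.9)³.
(r₁/r₂)³ = (0.1871)³ = 0.006555.
E₂ ≈ 0.01534 N/C.

E ≈ 0.0153 N/C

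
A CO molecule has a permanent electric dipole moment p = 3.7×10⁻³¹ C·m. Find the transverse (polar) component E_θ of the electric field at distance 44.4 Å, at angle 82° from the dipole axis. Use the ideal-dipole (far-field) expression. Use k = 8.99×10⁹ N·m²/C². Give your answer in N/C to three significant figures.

For a dipole, E_θ = (kp sinθ)/r³.
kp/r³ = (8.99×10⁹)(3.70×10⁻³¹)/(4.44×10⁻⁹)³ = 3.800×10⁴ N/C.
E_θ = 3.800×10⁴·sin82° = 3.763×10⁴ N/C.

E_θ ≈ 3.76×10⁴ N/C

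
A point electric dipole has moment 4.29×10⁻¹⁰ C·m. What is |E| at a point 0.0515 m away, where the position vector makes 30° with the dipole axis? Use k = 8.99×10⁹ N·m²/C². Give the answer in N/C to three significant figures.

E ≈ 5.09×10⁴ N/C

At angle θ the dipole field magnitude is E = (kp/r³)·√(1 + 3cos²θ).
kp/r³ = (8.99×10⁹)(4.29×10⁻¹⁰) / (0.0515)³ = 2.824×10⁴ N/C.
√(1 + 3cos²30°) = √(1 + 3·0.7500) = √3.2500 ≈ 1.8028.
E ≈ 2.824×10⁴ × 1.803 = 5.090×10⁴ N/C.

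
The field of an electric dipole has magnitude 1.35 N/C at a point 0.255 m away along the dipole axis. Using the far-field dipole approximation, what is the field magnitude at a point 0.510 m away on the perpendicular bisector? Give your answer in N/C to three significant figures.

E ≈ 0.0844 N/C

Dipole fields scale as 1/r³ in the far field.
The axial field is twice the equatorial field at the same r, so the geometry factor is 1/2.
E₂ = E₁ · (1/2) · (r₁/r₂)³ = 1.35 · 0.5 · (0.255/0.510)³.
(r₁/r₂)³ = (0.5)³ = 0.125.
E₂ ≈ 0.08438 N/C.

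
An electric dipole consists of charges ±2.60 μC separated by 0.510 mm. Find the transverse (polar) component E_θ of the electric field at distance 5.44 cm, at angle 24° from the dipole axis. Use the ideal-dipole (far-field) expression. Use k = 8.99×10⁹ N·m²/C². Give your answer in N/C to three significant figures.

E_θ ≈ 3.01×10⁴ N/C

Dipole moment p = qd = (2.60×10⁻⁶ C)(5.10×10⁻⁴ m) = 1.326×10⁻⁹ C·m.
For a dipole, E_θ = (kp sinθ)/r³.
kp/r³ = (8.99×10⁹)(1.326×10⁻⁹)/(0.0544)³ = 7.405×10⁴ N/C.
E_θ = 7.405×10⁴·sin24° = 3.012×10⁴ N/C.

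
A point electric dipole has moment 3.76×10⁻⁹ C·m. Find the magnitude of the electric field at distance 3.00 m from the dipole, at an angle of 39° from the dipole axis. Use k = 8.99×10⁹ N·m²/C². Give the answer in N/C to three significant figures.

E ≈ 2.10 N/C

At angle θ the dipole field magnitude is E = (kp/r³)·√(1 + 3cos²θ).
kp/r³ = (8.99×10⁹)(3.76×10⁻⁹) / (3.00)³ = 1.252 N/C.
√(1 + 3cos²39°) = √(1 + 3·0.6040) = √2.8119 ≈ 1.6769.
E ≈ 1.252 × 1.677 = 2.099 N/C.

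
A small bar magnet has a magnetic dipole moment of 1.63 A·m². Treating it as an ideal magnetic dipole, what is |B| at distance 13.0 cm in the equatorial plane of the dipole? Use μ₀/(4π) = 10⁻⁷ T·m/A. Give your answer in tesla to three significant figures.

B ≈ 7.42×10⁻⁵ T

In the equatorial plane B = (μ₀/4π)·m/r³ (half the axial value).
B = (10⁻⁷)·(1.63) / (0.130)³ = 7.419×10⁻⁵ T.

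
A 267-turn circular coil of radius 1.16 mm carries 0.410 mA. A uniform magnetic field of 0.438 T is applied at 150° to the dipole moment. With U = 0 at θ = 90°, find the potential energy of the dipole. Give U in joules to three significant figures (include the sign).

U ≈ 1.76×10⁻⁷ J

m = NIA = NIπa² = 267·(4.10×10⁻⁴)·π·(0.00116)² = 4.628×10⁻⁷ A·m².
U = −m·B = −mB cosθ.
U = −(4.628×10⁻⁷)(0.438)·cos150° = 1.755×10⁻⁷ J.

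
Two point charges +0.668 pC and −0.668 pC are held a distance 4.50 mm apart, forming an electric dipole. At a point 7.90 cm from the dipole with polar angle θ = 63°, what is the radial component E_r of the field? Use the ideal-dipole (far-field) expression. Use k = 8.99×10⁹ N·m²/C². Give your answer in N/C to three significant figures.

Dipole moment p = qd = (6.68×10⁻¹³ C)(0.00450 m) = 3.006×10⁻¹⁵ C·m.
For a dipole, E_r = (2kp cosθ)/r³.
kp/r³ = (8.99×10⁹)(3.006×10⁻¹⁵)/(0.0790)³ = 0.05481 N/C.
E_r = 2·0.05481·cos63° = 0.04977 N/C.

E_r ≈ 0.0498 N/C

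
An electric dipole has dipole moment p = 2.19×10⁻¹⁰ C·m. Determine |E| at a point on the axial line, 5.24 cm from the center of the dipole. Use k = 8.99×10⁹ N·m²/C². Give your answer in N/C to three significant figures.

E ≈ 2.74×10⁴ N/C

On the dipole axis E = 2kp/r³.
E = 2·(8.99×10⁹)(2.19×10⁻¹⁰) / (0.0524)³ = 2.737×10⁴ N/C.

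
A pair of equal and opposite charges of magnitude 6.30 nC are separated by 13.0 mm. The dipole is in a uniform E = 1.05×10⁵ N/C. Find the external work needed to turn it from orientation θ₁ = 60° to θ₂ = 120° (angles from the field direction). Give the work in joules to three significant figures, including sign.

Dipole moment p = qd = (6.30×10⁻⁹ C)(0.0130 m) = 8.19×10⁻¹¹ C·m.
W_ext = ΔU = U(θ₂) − U(θ₁) = −pE cosθ₂ − (−pE cosθ₁) = pE(cosθ₁ − cosθ₂).
W = (8.19×10⁻¹¹)(1.05×10⁵)·(cos60° − cos120°) = (8.600×10⁻⁶)·(+1.0000) = 8.599×10⁻⁶ J.

W ≈ 8.60×10⁻⁶ J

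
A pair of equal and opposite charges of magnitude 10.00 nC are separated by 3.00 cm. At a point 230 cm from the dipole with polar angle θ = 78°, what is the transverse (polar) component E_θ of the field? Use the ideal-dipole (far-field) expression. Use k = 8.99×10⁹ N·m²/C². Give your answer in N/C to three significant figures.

E_θ ≈ 0.217 N/C

Dipole moment p = qd = (1.00×10⁻⁸ C)(0.0300 m) = 3.00×10⁻¹⁰ C·m.
For a dipole, E_θ = (kp sinθ)/r³.
kp/r³ = (8.99×10⁹)(3.00×10⁻¹⁰)/(2.30)³ = 0.2217 N/C.
E_θ = 0.2217·sin78° = 0.2168 N/C.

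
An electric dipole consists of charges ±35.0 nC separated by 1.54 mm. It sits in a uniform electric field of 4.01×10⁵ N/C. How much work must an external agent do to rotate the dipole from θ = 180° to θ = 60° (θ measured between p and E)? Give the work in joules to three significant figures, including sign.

Dipole moment p = qd = (3.50×10⁻⁸ C)(0.00154 m) = 5.39×10⁻¹¹ C·m.
W_ext = ΔU = U(θ₂) − U(θ₁) = −pE cosθ₂ − (−pE cosθ₁) = pE(cosθ₁ − cosθ₂).
W = (5.39×10⁻¹¹)(4.01×10⁵)·(cos180° − cos60°) = (2.161×10⁻⁵)·(-1.5000) = -3.242×10⁻⁵ J.

W ≈ -3.24×10⁻⁵ J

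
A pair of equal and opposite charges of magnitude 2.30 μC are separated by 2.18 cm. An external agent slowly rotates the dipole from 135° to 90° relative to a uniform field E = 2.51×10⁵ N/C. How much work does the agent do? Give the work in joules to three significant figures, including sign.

Dipole moment p = qd = (2.30×10⁻⁶ C)(0.0218 m) = 5.014×10⁻⁸ C·m.
W_ext = ΔU = U(θ₂) − U(θ₁) = −pE cosθ₂ − (−pE cosθ₁) = pE(cosθ₁ − cosθ₂).
W = (5.014×10⁻⁸)(2.51×10⁵)·(cos135° − cos90°) = (0.01259)·(-0.7071) = -0.008899 J.

W ≈ -0.00890 J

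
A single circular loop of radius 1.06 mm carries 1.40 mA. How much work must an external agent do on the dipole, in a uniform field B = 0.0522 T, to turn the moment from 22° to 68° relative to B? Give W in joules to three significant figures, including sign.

Magnetic moment m = IA = Iπa² = (0.00140)·π·(0.00106)² = 4.942×10⁻⁹ A·m².
W_ext = ΔU = −mB cosθ₂ + mB cosθ₁ = mB(cosθ₁ − cosθ₂).
W = (4.942×10⁻⁹)(0.0522)·(cos22° − cos68°) = (2.580×10⁻¹⁰)·(+0.5526) = 1.425×10⁻¹⁰ J.

W ≈ 1.43×10⁻¹⁰ J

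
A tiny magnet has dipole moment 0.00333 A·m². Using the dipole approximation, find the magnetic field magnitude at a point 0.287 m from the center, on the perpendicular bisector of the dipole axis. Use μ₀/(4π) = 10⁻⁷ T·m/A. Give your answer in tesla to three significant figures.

B ≈ 1.41×10⁻⁸ T

In the equatorial plane B = (μ₀/4π)·m/r³ (half the axial value).
B = (10⁻⁷)·(0.00333) / (0.287)³ = 1.409×10⁻⁸ T.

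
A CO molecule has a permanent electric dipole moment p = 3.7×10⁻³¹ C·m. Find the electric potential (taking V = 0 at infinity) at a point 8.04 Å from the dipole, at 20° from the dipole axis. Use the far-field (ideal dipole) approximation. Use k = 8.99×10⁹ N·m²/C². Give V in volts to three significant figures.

V ≈ 0.00484 V

The dipole potential is V = kp cosθ / r².
V = (8.99×10⁹)(3.70×10⁻³¹)·cos20° / (8.04×10⁻¹⁰)² = 0.004835 V.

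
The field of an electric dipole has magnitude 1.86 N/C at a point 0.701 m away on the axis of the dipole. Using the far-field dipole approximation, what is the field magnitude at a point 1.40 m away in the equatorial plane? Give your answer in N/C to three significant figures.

Dipole fields scale as 1/r³ in the far field.
The axial field is twice the equatorial field at the same r, so the geometry factor is 1/2.
E₂ = E₁ · (1/2) · (r₁/r₂)³ = 1.86 · 0.5 · (0.701/1.40)³.
(r₁/r₂)³ = (0.5007)³ = 0.1255.
E₂ ≈ 0.1167 N/C.

E ≈ 0.117 N/C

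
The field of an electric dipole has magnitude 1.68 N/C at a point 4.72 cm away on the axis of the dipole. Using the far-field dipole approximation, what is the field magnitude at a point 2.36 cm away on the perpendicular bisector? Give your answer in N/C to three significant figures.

Dipole fields scale as 1/r³ in the far field.
The axial field is twice the equatorial field at the same r, so the geometry factor is 1/2.
E₂ = E₁ · (1/2) · (r₁/r₂)³ = 1.68 · 0.5 · (4.72/2.36)³.
(r₁/r₂)³ = (2)³ = 8.
E₂ ≈ 6.720 N/C.

E ≈ 6.72 N/C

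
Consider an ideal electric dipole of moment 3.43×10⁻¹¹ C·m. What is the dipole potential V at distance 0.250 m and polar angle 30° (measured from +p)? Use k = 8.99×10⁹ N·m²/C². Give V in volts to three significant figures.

The dipole potential is V = kp cosθ / r².
V = (8.99×10⁹)(3.43×10⁻¹¹)·cos30° / (0.250)² = 4.273 V.

V ≈ 4.27 V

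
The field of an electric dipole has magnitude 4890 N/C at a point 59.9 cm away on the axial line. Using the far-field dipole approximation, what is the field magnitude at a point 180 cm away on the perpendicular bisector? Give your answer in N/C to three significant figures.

E ≈ 90.1 N/C

Dipole fields scale as 1/r³ in the far field.
The axial field is twice the equatorial field at the same r, so the geometry factor is 1/2.
E₂ = E₁ · (1/2) · (r₁/r₂)³ = 4890 · 0.5 · (59.9/180)³.
(r₁/r₂)³ = (0.3328)³ = 0.03685.
E₂ ≈ 90.10 N/C.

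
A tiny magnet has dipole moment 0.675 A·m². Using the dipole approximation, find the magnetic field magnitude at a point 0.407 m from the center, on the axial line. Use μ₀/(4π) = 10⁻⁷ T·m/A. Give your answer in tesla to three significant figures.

On axis B = (μ₀/4π)·2m/r³.
B = 2·(10⁻⁷)·(0.675) / (0.407)³ = 2.002×10⁻⁶ T.

B ≈ 2.00×10⁻⁶ T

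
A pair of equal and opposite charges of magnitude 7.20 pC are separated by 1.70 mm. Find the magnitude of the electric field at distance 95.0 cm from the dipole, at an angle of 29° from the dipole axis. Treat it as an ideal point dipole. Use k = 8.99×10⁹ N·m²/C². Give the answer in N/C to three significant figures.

Dipole moment p = qd = (7.20×10⁻¹² C)(0.00170 m) = 1.224×10⁻¹⁴ C·m.
At angle θ the dipole field magnitude is E = (kp/r³)·√(1 + 3cos²θ).
kp/r³ = (8.99×10⁹)(1.224×10⁻¹⁴) / (0.950)³ = 1.283×10⁻⁴ N/C.
√(1 + 3cos²29°) = √(1 + 3·0.7650) = √3.2949 ≈ 1.8152.
E ≈ 1.283×10⁻⁴ × 1.815 = 2.330×10⁻⁴ N/C.

E ≈ 2.33×10⁻⁴ N/C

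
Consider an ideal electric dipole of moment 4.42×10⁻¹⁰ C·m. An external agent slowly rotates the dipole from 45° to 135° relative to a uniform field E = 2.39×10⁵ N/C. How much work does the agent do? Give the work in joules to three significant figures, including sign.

W_ext = ΔU = U(θ₂) − U(θ₁) = −pE cosθ₂ − (−pE cosθ₁) = pE(cosθ₁ − cosθ₂).
W = (4.42×10⁻¹⁰)(2.39×10⁵)·(cos45° − cos135°) = (1.056×10⁻⁴)·(+1.4142) = 1.494×10⁻⁴ J.

W ≈ 1.49×10⁻⁴ J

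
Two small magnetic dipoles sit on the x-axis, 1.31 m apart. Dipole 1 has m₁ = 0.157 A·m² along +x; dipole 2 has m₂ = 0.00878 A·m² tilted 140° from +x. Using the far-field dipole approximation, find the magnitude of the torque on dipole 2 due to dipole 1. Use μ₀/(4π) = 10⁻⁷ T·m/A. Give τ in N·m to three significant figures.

Dipole B is on the axis of dipole A, so B₁ there is axial: B₁ = (μ₀/4π)·2m₁/r³ along +x.
B₁ = 2(10⁻⁷)(0.157)/(1.31)³ = 1.397×10⁻⁸ T.
τ = m₂ B₁ sinθ.
τ = (0.00878)(1.397×10⁻⁸)·sin140° = 7.883×10⁻¹¹ N·m.

τ ≈ 7.88×10⁻¹¹ N·m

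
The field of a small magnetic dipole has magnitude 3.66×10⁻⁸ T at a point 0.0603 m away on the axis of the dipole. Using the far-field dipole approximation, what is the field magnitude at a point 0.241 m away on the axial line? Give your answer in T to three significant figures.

Dipole fields scale as 1/r³ in the far field; the geometry is the same at both points.
B₂ = B₁ · (r₁/r₂)³ = 3.66×10⁻⁸ · (0.0603/0.241)³.
(r₁/r₂)³ = (0.2502)³ = 0.01566.
B₂ ≈ 5.733×10⁻¹⁰ T.

B ≈ 5.73×10⁻¹⁰ T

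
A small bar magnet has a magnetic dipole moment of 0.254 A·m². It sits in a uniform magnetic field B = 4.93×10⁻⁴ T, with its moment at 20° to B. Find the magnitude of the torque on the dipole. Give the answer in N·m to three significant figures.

τ ≈ 4.28×10⁻⁵ N·m

Torque on a magnetic dipole: τ = mB sinθ.
τ = (0.254)(4.93×10⁻⁴)·sin20° = 4.283×10⁻⁵ N·m.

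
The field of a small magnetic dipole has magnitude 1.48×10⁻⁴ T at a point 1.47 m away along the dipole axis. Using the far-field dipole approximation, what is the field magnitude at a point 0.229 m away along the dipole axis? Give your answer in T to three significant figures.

B ≈ 0.0391 T

Dipole fields scale as 1/r³ in the far field; the geometry is the same at both points.
B₂ = B₁ · (r₁/r₂)³ = 1.48×10⁻⁴ · (1.47/0.229)³.
(r₁/r₂)³ = (6.419)³ = 264.5.
B₂ ≈ 0.03915 T.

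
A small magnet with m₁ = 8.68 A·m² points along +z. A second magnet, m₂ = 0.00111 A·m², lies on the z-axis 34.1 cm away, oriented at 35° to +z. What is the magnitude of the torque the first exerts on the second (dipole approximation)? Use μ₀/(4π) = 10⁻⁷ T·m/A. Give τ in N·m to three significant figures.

Dipole B is on the axis of dipole A, so B₁ there is axial: B₁ = (μ₀/4π)·2m₁/r³ along +z.
B₁ = 2(10⁻⁷)(8.68)/(0.341)³ = 4.378×10⁻⁵ T.
τ = m₂ B₁ sinθ.
τ = (0.00111)(4.378×10⁻⁵)·sin35° = 2.787×10⁻⁸ N·m.

τ ≈ 2.79×10⁻⁸ N·m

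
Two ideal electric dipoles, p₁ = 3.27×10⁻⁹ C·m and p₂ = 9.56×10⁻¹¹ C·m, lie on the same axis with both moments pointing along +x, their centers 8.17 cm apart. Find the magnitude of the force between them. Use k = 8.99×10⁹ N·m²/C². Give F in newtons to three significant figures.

F ≈ 3.78×10⁻⁴ N

On-axis field of dipole 1 at distance r: E = 2kp₁/r³. Force on dipole 2 is F = p₂·dE/dr (gradient along axis).
dE/dr = −6kp₁/r⁴, so |F| = 6kp₁p₂/r⁴ (attractive for aligned moments).
F = 6(8.99×10⁹)(3.27×10⁻⁹)(9.56×10⁻¹¹)/(0.0817)⁴ = 3.785×10⁻⁴ N.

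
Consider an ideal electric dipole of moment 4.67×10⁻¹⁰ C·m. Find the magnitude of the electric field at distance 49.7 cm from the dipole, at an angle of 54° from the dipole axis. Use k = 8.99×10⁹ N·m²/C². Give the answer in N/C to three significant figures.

At angle θ the dipole field magnitude is E = (kp/r³)·√(1 + 3cos²θ).
kp/r³ = (8.99×10⁹)(4.67×10⁻¹⁰) / (0.497)³ = 34.20 N/C.
√(1 + 3cos²54°) = √(1 + 3·0.3455) = √2.0365 ≈ 1.4271.
E ≈ 34.20 × 1.427 = 48.80 N/C.

E ≈ 48.8 N/C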